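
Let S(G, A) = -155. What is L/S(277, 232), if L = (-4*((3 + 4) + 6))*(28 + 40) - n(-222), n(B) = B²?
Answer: 10564/31 ≈ 340.77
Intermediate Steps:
L = -52820 (L = (-4*((3 + 4) + 6))*(28 + 40) - 1*(-222)² = -4*(7 + 6)*68 - 1*49284 = -4*13*68 - 49284 = -52*68 - 49284 = -3536 - 49284 = -52820)
L/S(277, 232) = -52820/(-155) = -52820*(-1/155) = 10564/31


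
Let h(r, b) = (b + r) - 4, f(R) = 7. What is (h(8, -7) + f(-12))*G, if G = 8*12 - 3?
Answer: 372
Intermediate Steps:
G = 93 (G = 96 - 3 = 93)
h(r, b) = -4 + b + r
(h(8, -7) + f(-12))*G = ((-4 - 7 + 8) + 7)*93 = (-3 + 7)*93 = 4*93 = 372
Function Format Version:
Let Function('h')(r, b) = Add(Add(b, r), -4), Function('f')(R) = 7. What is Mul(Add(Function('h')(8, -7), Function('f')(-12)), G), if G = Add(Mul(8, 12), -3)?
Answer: 372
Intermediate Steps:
G = 93 (G = Add(96, -3) = 93)
Function('h')(r, b) = Add(-4, b, r)
Mul(Add(Function('h')(8, -7), Function('f')(-12)), G) = Mul(Add(Add(-4, -7, 8), 7), 93) = Mul(Add(-3, 7), 93) = Mul(4, 93) = 372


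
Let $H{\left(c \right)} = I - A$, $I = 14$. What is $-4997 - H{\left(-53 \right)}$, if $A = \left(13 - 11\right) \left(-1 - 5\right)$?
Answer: $-5023$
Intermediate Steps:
$A = -12$ ($A = 2 \left(-6\right) = -12$)
$H{\left(c \right)} = 26$ ($H{\left(c \right)} = 14 - -12 = 14 + 12 = 26$)
$-4997 - H{\left(-53 \right)} = -4997 - 26 = -5023$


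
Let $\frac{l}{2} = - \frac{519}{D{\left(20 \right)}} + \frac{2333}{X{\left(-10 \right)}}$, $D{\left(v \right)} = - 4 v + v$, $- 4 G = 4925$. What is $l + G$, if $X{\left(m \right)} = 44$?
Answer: $- \frac{243739}{220} \approx -1107.9$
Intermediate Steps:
$G = - \frac{4925}{4}$ ($G = \left(- \frac{1}{4}\right) 4925 = - \frac{4925}{4} \approx -1231.3$)
$D{\left(v \right)} = - 3 v$
$l = \frac{6784}{55}$ ($l = 2 \left(- \frac{519}{\left(-3\right) 20} + \frac{2333}{44}\right) = 2 \left(- \frac{519}{-60} + 2333 \cdot \frac{1}{44}\right) = 2 \left(\left(-519\right) \left(- \frac{1}{60}\right) + \frac{2333}{44}\right) = 2 \left(\frac{173}{20} + \frac{2333}{44}\right) = 2 \cdot \frac{3392}{55} = \frac{6784}{55} \approx 123.35$)
$l + G = \frac{6784}{55} - \frac{4925}{4} = - \frac{243739}{220}$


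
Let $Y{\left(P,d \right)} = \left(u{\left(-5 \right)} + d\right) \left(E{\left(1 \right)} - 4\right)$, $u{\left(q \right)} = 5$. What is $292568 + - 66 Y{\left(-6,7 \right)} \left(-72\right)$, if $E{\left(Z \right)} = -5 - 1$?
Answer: $-277672$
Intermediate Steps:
$E{\left(Z \right)} = -6$ ($E{\left(Z \right)} = -5 - 1 = -6$)
$Y{\left(P,d \right)} = -50 - 10 d$ ($Y{\left(P,d \right)} = \left(5 + d\right) \left(-6 - 4\right) = \left(5 + d\right) \left(-10\right) = -50 - 10 d$)
$292568 + - 66 Y{\left(-6,7 \right)} \left(-72\right) = 292568 + - 66 \left(-50 - 70\right) \left(-72\right) = 292568 + \left(-66\right) \left(-120\right) \left(-72\right) = 292568 + 7920 \left(-72\right) = 292568 - 570240 = -277672$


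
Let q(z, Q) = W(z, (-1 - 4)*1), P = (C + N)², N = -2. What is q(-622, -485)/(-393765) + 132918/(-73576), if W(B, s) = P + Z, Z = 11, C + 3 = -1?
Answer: -26170957171/14485826820 ≈ -1.8067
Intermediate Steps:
C = -4 (C = -3 - 1 = -4)
P = 36 (P = (-4 - 2)² = (-6)² = 36)
W(B, s) = 47 (W(B, s) = 36 + 11 = 47)
q(z, Q) = 47
q(-622, -485)/(-393765) + 132918/(-73576) = 47/(-393765) + 132918/(-73576) = 47*(-1/393765) + 132918*(-1/73576) = -47/393765 - 66459/36788 = -26170957171/14485826820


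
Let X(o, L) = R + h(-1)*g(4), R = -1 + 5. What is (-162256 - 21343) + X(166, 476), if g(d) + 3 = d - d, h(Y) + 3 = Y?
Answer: -183583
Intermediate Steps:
h(Y) = -3 + Y
g(d) = -3 (g(d) = -3 + (d - d) = -3 + 0 = -3)
R = 4
X(o, L) = 16 (X(o, L) = 4 + (-3 - 1)*(-3) = 4 - 4*(-3) = 4 + 12 = 16)
(-162256 - 21343) + X(166, 476) = (-162256 - 21343) + 16 = -183599 + 16 = -183583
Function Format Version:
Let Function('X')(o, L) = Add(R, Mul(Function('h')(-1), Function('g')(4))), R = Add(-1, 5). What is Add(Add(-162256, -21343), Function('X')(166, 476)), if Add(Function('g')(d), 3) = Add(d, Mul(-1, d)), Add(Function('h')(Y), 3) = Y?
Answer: -183583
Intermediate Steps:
Function('h')(Y) = Add(-3, Y)
Function('g')(d) = -3 (Function('g')(d) = Add(-3, Add(d, Mul(-1, d))) = Add(-3, 0) = -3)
R = 4
Function('X')(o, L) = 16 (Function('X')(o, L) = Add(4, Mul(Add(-3, -1), -3)) = Add(4, Mul(-4, -3)) = Add(4, 12) = 16)
Add(Add(-162256, -21343), Function('X')(166, 476)) = Add(Add(-162256, -21343), 16) = Add(-183599, 16) = -183583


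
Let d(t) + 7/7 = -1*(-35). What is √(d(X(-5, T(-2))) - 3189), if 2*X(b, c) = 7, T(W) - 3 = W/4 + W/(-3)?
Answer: I*√3155 ≈ 56.169*I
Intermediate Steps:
T(W) = 3 - W/12 (T(W) = 3 + (W/4 + W/(-3)) = 3 + (W*(¼) + W*(-⅓)) = 3 + (W/4 - W/3) = 3 - W/12)
X(b, c) = 7/2 (X(b, c) = (½)*7 = 7/2)
d(t) = 34 (d(t) = -1 - 1*(-35) = -1 + 35 = 34)
√(d(X(-5, T(-2))) - 3189) = √(34 - 3189) = √(-3155) = I*√3155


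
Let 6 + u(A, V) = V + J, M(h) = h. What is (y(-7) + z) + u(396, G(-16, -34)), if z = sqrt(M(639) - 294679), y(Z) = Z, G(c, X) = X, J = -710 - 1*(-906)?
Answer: 149 + 2*I*sqrt(73510) ≈ 149.0 + 542.25*I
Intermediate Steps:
J = 196 (J = -710 + 906 = 196)
u(A, V) = 190 + V (u(A, V) = -6 + (V + 196) = -6 + (196 + V) = 190 + V)
z = 2*I*sqrt(73510) (z = sqrt(639 - 294679) = sqrt(-294040) = 2*I*sqrt(73510) ≈ 542.25*I)
(y(-7) + z) + u(396, G(-16, -34)) = (-7 + 2*I*sqrt(73510)) + (190 - 34) = (-7 + 2*I*sqrt(73510)) + 156 = 149 + 2*I*sqrt(73510)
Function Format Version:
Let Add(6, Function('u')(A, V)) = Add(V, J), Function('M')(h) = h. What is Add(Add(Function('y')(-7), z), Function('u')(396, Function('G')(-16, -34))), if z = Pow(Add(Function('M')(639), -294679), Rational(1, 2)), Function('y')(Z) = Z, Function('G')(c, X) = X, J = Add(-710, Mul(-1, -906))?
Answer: Add(149, Mul(2, I, Pow(73510, Rational(1, 2)))) ≈ Add(149.00, Mul(542.25, I))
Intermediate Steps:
J = 196 (J = Add(-710, 906) = 196)
Function('u')(A, V) = Add(190, V) (Function('u')(A, V) = Add(-6, Add(V, 196)) = Add(-6, Add(196, V)) = Add(190, V))
z = Mul(2, I, Pow(73510, Rational(1, 2))) (z = Pow(Add(639, -294679), Rational(1, 2)) = Pow(-294040, Rational(1, 2)) = Mul(2, I, Pow(73510, Rational(1, 2))) ≈ Mul(542.25, I))
Add(Add(Function('y')(-7), z), Function('u')(396, Function('G')(-16, -34))) = Add(Add(-7, Mul(2, I, Pow(73510, Rational(1, 2)))), Add(190, -34)) = Add(Add(-7, Mul(2, I, Pow(73510, Rational(1, 2)))), 156) = Add(149, Mul(2, I, Pow(73510, Rational(1, 2))))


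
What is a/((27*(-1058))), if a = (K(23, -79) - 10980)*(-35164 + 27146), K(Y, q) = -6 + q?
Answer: -44359585/14283 ≈ -3105.8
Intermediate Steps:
a = 88719170 (a = ((-6 - 79) - 10980)*(-35164 + 27146) = (-85 - 10980)*(-8018) = -11065*(-8018) = 88719170)
a/((27*(-1058))) = 88719170/((27*(-1058))) = 88719170/(-28566) = 88719170*(-1/28566) = -44359585/14283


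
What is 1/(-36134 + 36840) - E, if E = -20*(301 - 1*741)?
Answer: -6212799/706 ≈ -8800.0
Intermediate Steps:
E = 8800 (E = -20*(301 - 741) = -20*(-440) = 8800)
1/(-36134 + 36840) - E = 1/(-36134 + 36840) - 1*8800 = 1/706 - 8800 = -6212799/706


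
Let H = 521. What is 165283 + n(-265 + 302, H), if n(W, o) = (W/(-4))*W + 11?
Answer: 659807/4 ≈ 1.6495e+5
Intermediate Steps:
n(W, o) = 11 - W**2/4 (n(W, o) = (W*(-1/4))*W + 11 = (-W/4)*W + 11 = -W**2/4 + 11 = 11 - W**2/4)
165283 + n(-265 + 302, H) = 165283 + (11 - (-265 + 302)**2/4) = 165283 + (11 - 1/4*37**2) = 165283 + (11 - 1/4*1369) = 165283 + (11 - 1369/4) = 165283 - 1325/4 = 659807/4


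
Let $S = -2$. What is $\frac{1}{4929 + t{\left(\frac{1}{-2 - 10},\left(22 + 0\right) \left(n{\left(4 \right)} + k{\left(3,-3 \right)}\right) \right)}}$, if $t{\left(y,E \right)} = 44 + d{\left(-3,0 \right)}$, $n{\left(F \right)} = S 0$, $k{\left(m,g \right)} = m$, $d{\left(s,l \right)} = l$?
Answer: $\frac{1}{4973} \approx 0.00020109$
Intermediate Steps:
$n{\left(F \right)} = 0$ ($n{\left(F \right)} = \left(-2\right) 0 = 0$)
$t{\left(y,E \right)} = 44$ ($t{\left(y,E \right)} = 44 + 0 = 44$)
$\frac{1}{4929 + t{\left(\frac{1}{-2 - 10},\left(22 + 0\right) \left(n{\left(4 \right)} + k{\left(3,-3 \right)}\right) \right)}} = \frac{1}{4929 + 44} = \frac{1}{4973}$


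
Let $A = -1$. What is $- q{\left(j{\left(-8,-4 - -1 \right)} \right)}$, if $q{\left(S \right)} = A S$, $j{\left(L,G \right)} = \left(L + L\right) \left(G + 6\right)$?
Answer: $-48$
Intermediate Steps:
$j{\left(L,G \right)} = 2 L \left(6 + G\right)$
$q{\left(S \right)} = - S$
$- q{\left(j{\left(-8,-4 - -1 \right)} \right)} = - \left(-1\right) 2 \left(-8\right) \left(6 - 3\right) = - \left(-1\right) 2 \left(-8\right) 3 = - \left(-1\right) \left(-48\right) = \left(-1\right) 48 = -48$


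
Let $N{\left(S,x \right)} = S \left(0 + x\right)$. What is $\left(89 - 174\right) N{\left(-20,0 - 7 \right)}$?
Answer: $-11900$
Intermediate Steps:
$N{\left(S,x \right)} = S x$
$\left(89 - 174\right) N{\left(-20,0 - 7 \right)} = \left(89 - 174\right) \left(- 20 \left(0 - 7\right)\right) = - 85 \left(- 20 \left(0 - 7\right)\right) = - 85 \left(\left(-20\right) \left(-7\right)\right) = \left(-85\right) 140 = -11900$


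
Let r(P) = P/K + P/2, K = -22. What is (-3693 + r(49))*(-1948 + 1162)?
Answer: 31737108/11 ≈ 2.8852e+6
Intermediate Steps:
r(P) = 5*P/11 (r(P) = P/(-22) + P/2 = P*(-1/22) + P*(1/2) = -P/22 + P/2 = 5*P/11)
(-3693 + r(49))*(-1948 + 1162) = (-3693 + (5/11)*49)*(-1948 + 1162) = (-3693 + 245/11)*(-786) = -40378/11*(-786) = 31737108/11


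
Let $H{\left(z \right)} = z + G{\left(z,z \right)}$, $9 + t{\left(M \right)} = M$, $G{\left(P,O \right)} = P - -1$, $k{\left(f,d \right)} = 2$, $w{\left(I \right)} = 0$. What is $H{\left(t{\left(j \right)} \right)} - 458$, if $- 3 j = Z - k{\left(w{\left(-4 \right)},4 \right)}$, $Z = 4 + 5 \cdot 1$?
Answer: $- \frac{1439}{3} \approx -479.67$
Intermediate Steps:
$Z = 9$ ($Z = 4 + 5 = 9$)
$G{\left(P,O \right)} = 1 + P$ ($G{\left(P,O \right)} = P + 1 = 1 + P$)
$j = - \frac{7}{3}$ ($j = - \frac{9 - 2}{3} = \left(- \frac{1}{3}\right) 7 = - \frac{7}{3} \approx -2.3333$)
$t{\left(M \right)} = -9 + M$
$H{\left(z \right)} = 1 + 2 z$ ($H{\left(z \right)} = z + \left(1 + z\right) = 1 + 2 z$)
$H{\left(t{\left(j \right)} \right)} - 458 = \left(1 + 2 \left(-9 - \frac{7}{3}\right)\right) - 458 = \left(1 + 2 \left(- \frac{34}{3}\right)\right) - 458 = \left(1 - \frac{68}{3}\right) - 458 = - \frac{65}{3} - 458 = - \frac{1439}{3}$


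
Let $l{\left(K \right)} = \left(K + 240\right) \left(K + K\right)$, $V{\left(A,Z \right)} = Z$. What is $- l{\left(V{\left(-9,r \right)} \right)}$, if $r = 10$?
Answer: $-5000$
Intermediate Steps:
$l{\left(K \right)} = 2 K \left(240 + K\right)$ ($l{\left(K \right)} = \left(240 + K\right) 2 K = 2 K \left(240 + K\right)$)
$- l{\left(V{\left(-9,r \right)} \right)} = - 2 \cdot 10 \left(240 + 10\right) = - 2 \cdot 10 \cdot 250 = \left(-1\right) 5000 = -5000$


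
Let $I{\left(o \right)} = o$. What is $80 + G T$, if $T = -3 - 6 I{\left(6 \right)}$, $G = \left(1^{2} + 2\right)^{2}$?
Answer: $-271$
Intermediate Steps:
$G = 9$ ($G = \left(1 + 2\right)^{2} = 3^{2} = 9$)
$T = -39$ ($T = -3 - 36 = -39$)
$80 + G T = 80 + 9 \left(-39\right) = 80 - 351 = -271$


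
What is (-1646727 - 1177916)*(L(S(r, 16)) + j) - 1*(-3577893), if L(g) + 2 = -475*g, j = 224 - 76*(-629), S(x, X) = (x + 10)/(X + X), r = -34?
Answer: -546636023575/4 ≈ -1.3666e+11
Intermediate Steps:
S(x, X) = (10 + x)/(2*X) (S(x, X) = (10 + x)/((2*X)) = (10 + x)*(1/(2*X)) = (10 + x)/(2*X))
j = 48028 (j = 224 + 47804 = 48028)
L(g) = -2 - 475*g
(-1646727 - 1177916)*(L(S(r, 16)) + j) - 1*(-3577893) = (-1646727 - 1177916)*((-2 - 475*(10 - 34)/(2*16)) + 48028) - 1*(-3577893) = -2824643*((-2 - 475*(-24)/(2*16)) + 48028) + 3577893 = -2824643*((-2 - 475*(-3/4)) + 48028) + 3577893 = -2824643*((-2 + 1425/4) + 48028) + 3577893 = -2824643*(1417/4 + 48028) + 3577893 = -2824643*193529/4 + 3577893 = -546650335147/4 + 3577893 = -546636023575/4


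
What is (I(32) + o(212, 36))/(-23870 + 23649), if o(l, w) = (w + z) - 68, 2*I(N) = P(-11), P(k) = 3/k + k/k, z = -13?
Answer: 491/2431 ≈ 0.20197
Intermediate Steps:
P(k) = 1 + 3/k (P(k) = 3/k + 1 = 1 + 3/k)
I(N) = 4/11 (I(N) = ((3 - 11)/(-11))/2 = (-1/11*(-8))/2 = (½)*(8/11) = 4/11)
o(l, w) = -81 + w (o(l, w) = (w - 13) - 68 = (-13 + w) - 68 = -81 + w)
(I(32) + o(212, 36))/(-23870 + 23649) = (4/11 + (-81 + 36))/(-23870 + 23649) = (4/11 - 45)/(-221) = -491/11*(-1/221) = 491/2431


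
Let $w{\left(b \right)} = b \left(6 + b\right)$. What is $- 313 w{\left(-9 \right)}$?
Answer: $-8451$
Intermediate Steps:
$- 313 w{\left(-9 \right)} = - 313 \left(- 9 \left(6 - 9\right)\right) = - 313 \left(\left(-9\right) \left(-3\right)\right) = \left(-313\right) 27 = -8451$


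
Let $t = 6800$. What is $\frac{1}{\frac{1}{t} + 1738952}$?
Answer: $\frac{6800}{11824873601} \approx 5.7506 \cdot 10^{-7}$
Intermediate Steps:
$\frac{1}{\frac{1}{t} + 1738952} = \frac{1}{\frac{1}{6800} + 1738952} = \frac{1}{\frac{11824873601}{6800}} = \frac{6800}{11824873601}$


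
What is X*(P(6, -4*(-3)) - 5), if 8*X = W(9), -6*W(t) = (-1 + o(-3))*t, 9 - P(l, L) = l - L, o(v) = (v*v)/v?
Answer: 15/2 ≈ 7.5000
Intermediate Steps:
o(v) = v (o(v) = v²/v = v)
P(l, L) = 9 + L - l (P(l, L) = 9 - (l - L) = 9 + (L - l) = 9 + L - l)
W(t) = 2*t/3 (W(t) = -(-1 - 3)*t/6 = -(-2)*t/3 = 2*t/3)
X = ¾ (X = ((⅔)*9)/8 = (⅛)*6 = ¾ ≈ 0.75000)
X*(P(6, -4*(-3)) - 5) = 3*((9 - 4*(-3) - 1*6) - 5)/4 = 3*((9 + 12 - 6) - 5)/4 = 3*(15 - 5)/4 = (¾)*10 = 15/2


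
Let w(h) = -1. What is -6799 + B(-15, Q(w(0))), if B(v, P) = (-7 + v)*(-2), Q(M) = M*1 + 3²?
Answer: -6755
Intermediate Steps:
Q(M) = 9 + M (Q(M) = M + 9 = 9 + M)
B(v, P) = 14 - 2*v
-6799 + B(-15, Q(w(0))) = -6799 + (14 - 2*(-15)) = -6799 + (14 + 30) = -6799 + 44 = -6755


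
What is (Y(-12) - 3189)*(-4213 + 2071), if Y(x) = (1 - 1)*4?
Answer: 6830838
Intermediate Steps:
Y(x) = 0 (Y(x) = 0*4 = 0)
(Y(-12) - 3189)*(-4213 + 2071) = (0 - 3189)*(-4213 + 2071) = -3189*(-2142) = 6830838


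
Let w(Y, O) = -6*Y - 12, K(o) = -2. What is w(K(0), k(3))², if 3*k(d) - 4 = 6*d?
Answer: 0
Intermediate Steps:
k(d) = 4/3 + 2*d (k(d) = 4/3 + (6*d)/3 = 4/3 + 2*d)
w(Y, O) = -12 - 6*Y
w(K(0), k(3))² = (-12 - 6*(-2))² = (-12 + 12)² = 0² = 0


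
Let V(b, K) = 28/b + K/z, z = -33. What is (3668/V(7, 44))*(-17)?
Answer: -46767/2 ≈ -23384.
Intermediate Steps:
V(b, K) = 28/b - K/33 (V(b, K) = 28/b + K/(-33) = 28/b + K*(-1/33) = 28/b - K/33)
(3668/V(7, 44))*(-17) = (3668/(28/7 - 1/33*44))*(-17) = (3668/(28*(⅐) - 4/3))*(-17) = (3668/(4 - 4/3))*(-17) = (3668/(8/3))*(-17) = (3668*(3/8))*(-17) = (2751/2)*(-17) = -46767/2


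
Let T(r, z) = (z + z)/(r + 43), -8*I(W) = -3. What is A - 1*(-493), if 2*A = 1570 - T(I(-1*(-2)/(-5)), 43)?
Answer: 443122/347 ≈ 1277.0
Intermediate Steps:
I(W) = 3/8 (I(W) = -⅛*(-3) = 3/8)
T(r, z) = 2*z/(43 + r) (T(r, z) = (2*z)/(43 + r) = 2*z/(43 + r))
A = 272051/347 (A = (1570 - 2*43/(43 + 3/8))/2 = (1570 - 2*43/347/8)/2 = (1570 - 2*43*8/347)/2 = (1570 - 1*688/347)/2 = (1570 - 688/347)/2 = (½)*(544102/347) = 272051/347 ≈ 784.01)
A - 1*(-493) = 272051/347 - 1*(-493) = 272051/347 + 493 = 443122/347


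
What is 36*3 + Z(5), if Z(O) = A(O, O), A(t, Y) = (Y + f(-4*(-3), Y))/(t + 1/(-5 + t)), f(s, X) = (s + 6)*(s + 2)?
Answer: 108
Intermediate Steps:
f(s, X) = (2 + s)*(6 + s) (f(s, X) = (6 + s)*(2 + s) = (2 + s)*(6 + s))
A(t, Y) = (252 + Y)/(t + 1/(-5 + t)) (A(t, Y) = (Y + (12 + (-4*(-3))² + 8*(-4*(-3))))/(t + 1/(-5 + t)) = (Y + (12 + 12² + 8*12))/(t + 1/(-5 + t)) = (Y + (12 + 144 + 96))/(t + 1/(-5 + t)) = (Y + 252)/(t + 1/(-5 + t)) = (252 + Y)/(t + 1/(-5 + t)))
Z(O) = (-1260 + O² + 247*O)/(1 + O² - 5*O) (Z(O) = (-1260 - 5*O + 252*O + O*O)/(1 + O² - 5*O) = (-1260 - 5*O + 252*O + O²)/(1 + O² - 5*O) = (-1260 + O² + 247*O)/(1 + O² - 5*O))
36*3 + Z(5) = 36*3 + (-1260 + 5² + 247*5)/(1 + 5² - 5*5) = 108 + (-1260 + 25 + 1235)/(1 + 25 - 25) = 108 + 0/1 = 108 + 1*0 = 108 + 0 = 108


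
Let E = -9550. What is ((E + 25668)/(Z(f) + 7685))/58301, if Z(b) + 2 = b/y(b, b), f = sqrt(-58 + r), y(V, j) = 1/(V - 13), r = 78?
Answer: 124156954/3459163263529 + 419068*sqrt(5)/3459163263529 ≈ 3.6163e-5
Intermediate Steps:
y(V, j) = 1/(-13 + V)
f = 2*sqrt(5) (f = sqrt(-58 + 78) = sqrt(20) = 2*sqrt(5) ≈ 4.4721)
Z(b) = -2 + b*(-13 + b) (Z(b) = -2 + b/(1/(-13 + b)) = -2 + b*(-13 + b))
((E + 25668)/(Z(f) + 7685))/58301 = ((-9550 + 25668)/((-2 + (2*sqrt(5))*(-13 + 2*sqrt(5))) + 7685))/58301 = (16118/((-2 + 2*sqrt(5)*(-13 + 2*sqrt(5))) + 7685))*(1/58301) = (16118/(7683 + 2*sqrt(5)*(-13 + 2*sqrt(5))))*(1/58301) = 16118/(58301*(7683 + 2*sqrt(5)*(-13 + 2*sqrt(5))))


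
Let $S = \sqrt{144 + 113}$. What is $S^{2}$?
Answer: $257$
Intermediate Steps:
$S = \sqrt{257} \approx 16.031$
$S^{2} = \left(\sqrt{257}\right)^{2} = 257$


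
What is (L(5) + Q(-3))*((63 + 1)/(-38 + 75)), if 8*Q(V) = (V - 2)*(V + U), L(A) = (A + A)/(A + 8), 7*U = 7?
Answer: 1680/481 ≈ 3.4927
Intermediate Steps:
U = 1 (U = (1/7)*7 = 1)
L(A) = 2*A/(8 + A) (L(A) = (2*A)/(8 + A) = 2*A/(8 + A))
Q(V) = (1 + V)*(-2 + V)/8 (Q(V) = ((V - 2)*(V + 1))/8 = ((-2 + V)*(1 + V))/8 = ((1 + V)*(-2 + V))/8 = (1 + V)*(-2 + V)/8)
(L(5) + Q(-3))*((63 + 1)/(-38 + 75)) = (2*5/(8 + 5) + (-1/4 - 1/8*(-3) + (1/8)*(-3)**2))*((63 + 1)/(-38 + 75)) = (2*5/13 + (-1/4 + 3/8 + (1/8)*9))*(64/37) = (2*5*(1/13) + (-1/4 + 3/8 + 9/8))*(64*(1/37)) = (10/13 + 5/4)*(64/37) = (105/52)*(64/37) = 1680/481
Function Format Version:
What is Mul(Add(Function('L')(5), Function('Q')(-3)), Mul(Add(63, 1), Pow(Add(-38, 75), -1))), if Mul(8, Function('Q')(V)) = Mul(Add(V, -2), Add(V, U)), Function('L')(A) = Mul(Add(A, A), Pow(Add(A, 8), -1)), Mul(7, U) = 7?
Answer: Rational(1680, 481) ≈ 3.4927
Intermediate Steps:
U = 1 (U = Mul(Rational(1, 7), 7) = 1)
Function('L')(A) = Mul(2, A, Pow(Add(8, A), -1)) (Function('L')(A) = Mul(Mul(2, A), Pow(Add(8, A), -1)) = Mul(2, A, Pow(Add(8, A), -1)))
Function('Q')(V) = Mul(Rational(1, 8), Add(1, V), Add(-2, V)) (Function('Q')(V) = Mul(Rational(1, 8), Mul(Add(V, -2), Add(V, 1))) = Mul(Rational(1, 8), Mul(Add(-2, V), Add(1, V))) = Mul(Rational(1, 8), Mul(Add(1, V), Add(-2, V))) = Mul(Rational(1, 8), Add(1, V), Add(-2, V)))
Mul(Add(Function('L')(5), Function('Q')(-3)), Mul(Add(63, 1), Pow(Add(-38, 75), -1))) = Mul(Add(Mul(2, 5, Pow(Add(8, 5), -1)), Add(Rational(-1, 4), Mul(Rational(-1, 8), -3), Mul(Rational(1, 8), Pow(-3, 2)))), Mul(Add(63, 1), Pow(Add(-38, 75), -1))) = Mul(Add(Mul(2, 5, Pow(13, -1)), Add(Rational(-1, 4), Rational(3, 8), Mul(Rational(1, 8), 9))), Mul(64, Pow(37, -1))) = Mul(Add(Mul(2, 5, Rational(1, 13)), Add(Rational(-1, 4), Rational(3, 8), Rational(9, 8))), Mul(64, Rational(1, 37))) = Mul(Add(Rational(10, 13), Rational(5, 4)), Rational(64, 37)) = Mul(Rational(105, 52), Rational(64, 37)) = Rational(1680, 481)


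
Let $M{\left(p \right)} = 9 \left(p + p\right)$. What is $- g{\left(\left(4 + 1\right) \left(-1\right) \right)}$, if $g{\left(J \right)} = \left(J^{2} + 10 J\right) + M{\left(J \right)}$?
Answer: $115$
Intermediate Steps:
$M{\left(p \right)} = 18 p$ ($M{\left(p \right)} = 9 \cdot 2 p = 18 p$)
$g{\left(J \right)} = J^{2} + 28 J$ ($g{\left(J \right)} = \left(J^{2} + 10 J\right) + 18 J = J^{2} + 28 J$)
$- g{\left(\left(4 + 1\right) \left(-1\right) \right)} = - \left(4 + 1\right) \left(-1\right) \left(28 + \left(4 + 1\right) \left(-1\right)\right) = - 5 \left(-1\right) \left(28 + 5 \left(-1\right)\right) = - \left(-5\right) \left(28 - 5\right) = - \left(-5\right) 23 = \left(-1\right) \left(-115\right) = 115$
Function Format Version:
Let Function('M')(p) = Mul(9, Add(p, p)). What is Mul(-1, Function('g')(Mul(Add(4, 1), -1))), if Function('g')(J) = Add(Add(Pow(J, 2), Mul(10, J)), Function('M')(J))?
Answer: 115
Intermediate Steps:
Function('M')(p) = Mul(18, p) (Function('M')(p) = Mul(9, Mul(2, p)) = Mul(18, p))
Function('g')(J) = Add(Pow(J, 2), Mul(28, J)) (Function('g')(J) = Add(Add(Pow(J, 2), Mul(10, J)), Mul(18, J)) = Add(Pow(J, 2), Mul(28, J)))
Mul(-1, Function('g')(Mul(Add(4, 1), -1))) = Mul(-1, Mul(Mul(Add(4, 1), -1), Add(28, Mul(Add(4, 1), -1)))) = Mul(-1, Mul(Mul(5, -1), Add(28, Mul(5, -1)))) = Mul(-1, Mul(-5, Add(28, -5))) = Mul(-1, Mul(-5, 23)) = Mul(-1, -115) = 115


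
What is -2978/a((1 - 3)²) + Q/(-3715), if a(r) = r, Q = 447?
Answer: -5532529/7430 ≈ -744.62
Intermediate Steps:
-2978/a((1 - 3)²) + Q/(-3715) = -2978/(1 - 3)² + 447/(-3715) = -2978/((-2)²) + 447*(-1/3715) = -2978/4 - 447/3715 = -2978*¼ - 447/3715 = -1489/2 - 447/3715 = -5532529/7430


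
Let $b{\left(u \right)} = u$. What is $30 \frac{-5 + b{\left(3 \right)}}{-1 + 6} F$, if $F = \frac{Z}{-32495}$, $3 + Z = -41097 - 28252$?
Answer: $- \frac{832224}{32495} \approx -25.611$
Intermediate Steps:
$Z = -69352$ ($Z = -3 - 69349 = -69352$)
$F = \frac{69352}{32495}$ ($F = - \frac{69352}{-32495} = \left(-69352\right) \left(- \frac{1}{32495}\right) = \frac{69352}{32495} \approx 2.1342$)
$30 \frac{-5 + b{\left(3 \right)}}{-1 + 6} F = 30 \frac{-5 + 3}{-1 + 6} \cdot \frac{69352}{32495} = 30 \left(- \frac{2}{5}\right) \frac{69352}{32495} = \left(-12\right) \frac{69352}{32495} = - \frac{832224}{32495}$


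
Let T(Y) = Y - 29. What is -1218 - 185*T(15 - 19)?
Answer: 4887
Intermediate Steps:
T(Y) = -29 + Y
-1218 - 185*T(15 - 19) = -1218 - 185*(-29 + (15 - 19)) = -1218 - 185*(-29 - 4) = -1218 - 185*(-33) = -1218 + 6105 = 4887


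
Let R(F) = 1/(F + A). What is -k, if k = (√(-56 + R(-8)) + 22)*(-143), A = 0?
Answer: 3146 + 143*I*√898/4 ≈ 3146.0 + 1071.3*I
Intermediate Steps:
R(F) = 1/F (R(F) = 1/(F + 0) = 1/F)
k = -3146 - 143*I*√898/4 (k = (√(-56 + 1/(-8)) + 22)*(-143) = (√(-56 - ⅛) + 22)*(-143) = (√(-449/8) + 22)*(-143) = (I*√898/4 + 22)*(-143) = (22 + I*√898/4)*(-143) = -3146 - 143*I*√898/4 ≈ -3146.0 - 1071.3*I)
-k = -(-3146 - 143*I*√898/4) = 3146 + 143*I*√898/4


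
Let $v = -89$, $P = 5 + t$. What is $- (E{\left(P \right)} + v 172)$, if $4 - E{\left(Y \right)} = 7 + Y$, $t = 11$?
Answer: $15327$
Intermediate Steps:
$P = 16$ ($P = 5 + 11 = 16$)
$E{\left(Y \right)} = -3 - Y$ ($E{\left(Y \right)} = 4 - \left(7 + Y\right) = -3 - Y$)
$- (E{\left(P \right)} + v 172) = - (\left(-3 - 16\right) - 15308) = - (-19 - 15308) = \left(-1\right) \left(-15327\right) = 15327$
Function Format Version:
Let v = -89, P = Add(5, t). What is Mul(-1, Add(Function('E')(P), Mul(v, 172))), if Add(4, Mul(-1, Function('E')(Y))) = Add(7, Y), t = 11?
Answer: 15327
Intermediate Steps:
P = 16 (P = Add(5, 11) = 16)
Function('E')(Y) = Add(-3, Mul(-1, Y)) (Function('E')(Y) = Add(4, Mul(-1, Add(7, Y))) = Add(4, Add(-7, Mul(-1, Y))) = Add(-3, Mul(-1, Y)))
Mul(-1, Add(Function('E')(P), Mul(v, 172))) = Mul(-1, Add(Add(-3, Mul(-1, 16)), Mul(-89, 172))) = Mul(-1, Add(Add(-3, -16), -15308)) = Mul(-1, Add(-19, -15308)) = Mul(-1, -15327) = 15327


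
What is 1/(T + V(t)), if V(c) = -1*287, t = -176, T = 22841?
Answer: 1/22554 ≈ 4.4338e-5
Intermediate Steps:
V(c) = -287
1/(T + V(t)) = 1/(22841 - 287) = 1/22554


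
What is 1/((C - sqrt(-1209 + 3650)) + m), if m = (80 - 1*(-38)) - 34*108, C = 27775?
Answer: 24221/586654400 + sqrt(2441)/586654400 ≈ 4.1371e-5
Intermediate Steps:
m = -3554 (m = (80 + 38) - 3672 = 118 - 3672 = -3554)
1/((C - sqrt(-1209 + 3650)) + m) = 1/((27775 - sqrt(-1209 + 3650)) - 3554) = 1/((27775 - sqrt(2441)) - 3554) = 1/(24221 - sqrt(2441))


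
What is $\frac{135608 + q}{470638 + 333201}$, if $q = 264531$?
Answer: $\frac{400139}{803839} \approx 0.49779$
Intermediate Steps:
$\frac{135608 + q}{470638 + 333201} = \frac{135608 + 264531}{470638 + 333201} = \frac{400139}{803839}$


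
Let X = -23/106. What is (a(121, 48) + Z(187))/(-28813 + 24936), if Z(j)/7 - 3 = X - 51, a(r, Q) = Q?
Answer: 30689/410962 ≈ 0.074676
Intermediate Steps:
X = -23/106 (X = -23*1/106 = -23/106 ≈ -0.21698)
Z(j) = -35777/106 (Z(j) = 21 + 7*(-23/106 - 51) = 21 + 7*(-5429/106) = 21 - 38003/106 = -35777/106)
(a(121, 48) + Z(187))/(-28813 + 24936) = (48 - 35777/106)/(-28813 + 24936) = -30689/106/(-3877) = -30689/106*(-1/3877) = 30689/410962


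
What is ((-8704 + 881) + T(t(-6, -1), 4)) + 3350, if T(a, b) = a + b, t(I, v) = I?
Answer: -4475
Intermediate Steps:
((-8704 + 881) + T(t(-6, -1), 4)) + 3350 = ((-8704 + 881) + (-6 + 4)) + 3350 = (-7823 - 2) + 3350 = -7825 + 3350 = -4475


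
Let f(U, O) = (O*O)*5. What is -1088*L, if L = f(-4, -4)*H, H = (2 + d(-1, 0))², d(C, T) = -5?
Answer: -783360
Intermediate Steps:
f(U, O) = 5*O² (f(U, O) = O²*5 = 5*O²)
H = 9 (H = (2 - 5)² = (-3)² = 9)
L = 720 (L = (5*(-4)²)*9 = (5*16)*9 = 80*9 = 720)
-1088*L = -1088*720 = -783360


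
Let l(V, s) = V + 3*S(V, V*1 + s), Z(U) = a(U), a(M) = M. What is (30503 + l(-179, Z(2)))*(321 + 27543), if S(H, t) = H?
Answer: 829984968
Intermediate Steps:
Z(U) = U
l(V, s) = 4*V (l(V, s) = V + 3*V = 4*V)
(30503 + l(-179, Z(2)))*(321 + 27543) = (30503 + 4*(-179))*(321 + 27543) = (30503 - 716)*27864 = 29787*27864 = 829984968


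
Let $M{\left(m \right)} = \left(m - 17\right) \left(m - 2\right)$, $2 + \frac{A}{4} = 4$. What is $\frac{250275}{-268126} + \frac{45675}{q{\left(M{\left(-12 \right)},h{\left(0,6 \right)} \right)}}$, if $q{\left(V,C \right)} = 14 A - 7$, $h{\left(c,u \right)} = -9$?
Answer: $\frac{116384535}{268126} \approx 434.07$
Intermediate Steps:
$A = 8$ ($A = -8 + 4 \cdot 4 = -8 + 16 = 8$)
$M{\left(m \right)} = \left(-17 + m\right) \left(-2 + m\right)$
$q{\left(V,C \right)} = 105$ ($q{\left(V,C \right)} = 14 \cdot 8 - 7 = 112 - 7 = 105$)
$\frac{250275}{-268126} + \frac{45675}{q{\left(M{\left(-12 \right)},h{\left(0,6 \right)} \right)}} = \frac{250275}{-268126} + \frac{45675}{105} = 250275 \left(- \frac{1}{268126}\right) + 45675 \cdot \frac{1}{105} = - \frac{250275}{268126} + 435 = \frac{116384535}{268126}$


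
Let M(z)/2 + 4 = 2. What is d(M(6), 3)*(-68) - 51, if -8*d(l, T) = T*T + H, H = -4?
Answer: -17/2 ≈ -8.5000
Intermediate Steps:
M(z) = -4 (M(z) = -8 + 2*2 = -8 + 4 = -4)
d(l, T) = ½ - T²/8 (d(l, T) = -(T*T - 4)/8 = -(T² - 4)/8 = -(-4 + T²)/8 = ½ - T²/8)
d(M(6), 3)*(-68) - 51 = (½ - ⅛*3²)*(-68) - 51 = (½ - ⅛*9)*(-68) - 51 = (½ - 9/8)*(-68) - 51 = -5/8*(-68) - 51 = 85/2 - 51 = -17/2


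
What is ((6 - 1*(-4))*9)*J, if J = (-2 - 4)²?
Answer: 3240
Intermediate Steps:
J = 36 (J = (-6)² = 36)
((6 - 1*(-4))*9)*J = ((6 - 1*(-4))*9)*36 = ((6 + 4)*9)*36 = (10*9)*36 = 90*36 = 3240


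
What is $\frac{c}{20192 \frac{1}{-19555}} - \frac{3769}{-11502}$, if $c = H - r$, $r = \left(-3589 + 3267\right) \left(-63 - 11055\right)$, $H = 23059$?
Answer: $\frac{400016036406109}{116124192} \approx 3.4447 \cdot 10^{6}$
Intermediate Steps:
$r = 3579996$ ($r = \left(-322\right) \left(-11118\right) = 3579996$)
$c = -3556937$ ($c = 23059 - 3579996 = -3556937$)
$\frac{c}{20192 \frac{1}{-19555}} - \frac{3769}{-11502} = - \frac{3556937}{20192 \frac{1}{-19555}} - \frac{3769}{-11502} = - \frac{3556937}{20192 \left(- \frac{1}{19555}\right)} - - \frac{3769}{11502} = - \frac{3556937}{- \frac{20192}{19555}} + \frac{3769}{11502} = \left(-3556937\right) \left(- \frac{19555}{20192}\right) + \frac{3769}{11502} = \frac{69555903035}{20192} + \frac{3769}{11502} = \frac{400016036406109}{116124192}$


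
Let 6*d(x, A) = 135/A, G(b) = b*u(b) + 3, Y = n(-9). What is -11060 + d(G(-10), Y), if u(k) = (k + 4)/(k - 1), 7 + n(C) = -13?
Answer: -88489/8 ≈ -11061.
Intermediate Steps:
n(C) = -20 (n(C) = -7 - 13 = -20)
Y = -20
u(k) = (4 + k)/(-1 + k)
G(b) = 3 + b*(4 + b)/(-1 + b) (G(b) = b*((4 + b)/(-1 + b)) + 3 = b*(4 + b)/(-1 + b) + 3 = 3 + b*(4 + b)/(-1 + b))
d(x, A) = 45/(2*A) (d(x, A) = (135/A)/6 = 45/(2*A))
-11060 + d(G(-10), Y) = -11060 + (45/2)/(-20) = -11060 + (45/2)*(-1/20) = -11060 - 9/8 = -88489/8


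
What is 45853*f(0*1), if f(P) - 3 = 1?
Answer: 183412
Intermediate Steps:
f(P) = 4 (f(P) = 3 + 1 = 4)
45853*f(0*1) = 45853*4 = 183412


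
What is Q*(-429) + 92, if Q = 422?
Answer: -180946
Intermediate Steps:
Q*(-429) + 92 = 422*(-429) + 92 = -181038 + 92 = -180946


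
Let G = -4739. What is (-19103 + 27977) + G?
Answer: 4135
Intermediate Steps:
(-19103 + 27977) + G = (-19103 + 27977) - 4739 = 8874 - 4739 = 4135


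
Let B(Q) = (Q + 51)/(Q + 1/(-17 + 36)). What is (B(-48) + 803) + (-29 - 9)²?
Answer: 2046960/911 ≈ 2246.9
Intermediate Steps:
B(Q) = (51 + Q)/(1/19 + Q) (B(Q) = (51 + Q)/(Q + 1/19) = (51 + Q)/(1/19 + Q))
(B(-48) + 803) + (-29 - 9)² = (19*(51 - 48)/(1 + 19*(-48)) + 803) + (-29 - 9)² = (19*3/(1 - 912) + 803) + (-38)² = (19*3/(-911) + 803) + 1444 = (19*(-1/911)*3 + 803) + 1444 = (-57/911 + 803) + 1444 = 731476/911 + 1444 = 2046960/911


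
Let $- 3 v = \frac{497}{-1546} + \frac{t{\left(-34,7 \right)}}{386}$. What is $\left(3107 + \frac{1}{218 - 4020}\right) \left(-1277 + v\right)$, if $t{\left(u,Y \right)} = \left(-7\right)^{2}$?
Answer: $- \frac{2250396148652027}{567216578} \approx -3.9674 \cdot 10^{6}$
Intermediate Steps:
$t{\left(u,Y \right)} = 49$
$v = \frac{9674}{149189}$ ($v = - \frac{\frac{497}{-1546} + \frac{49}{386}}{3} = - \frac{497 \left(- \frac{1}{1546}\right) + 49 \cdot \frac{1}{386}}{3} = - \frac{- \frac{497}{1546} + \frac{49}{386}}{3} = \left(- \frac{1}{3}\right) \left(- \frac{29022}{149189}\right) = \frac{9674}{149189} \approx 0.064844$)
$\left(3107 + \frac{1}{218 - 4020}\right) \left(-1277 + v\right) = \left(3107 + \frac{1}{218 - 4020}\right) \left(-1277 + \frac{9674}{149189}\right) = \left(3107 + \frac{1}{-3802}\right) \left(- \frac{190504679}{149189}\right) = \left(3107 - \frac{1}{3802}\right) \left(- \frac{190504679}{149189}\right) = \frac{11812813}{3802} \left(- \frac{190504679}{149189}\right) = - \frac{2250396148652027}{567216578}$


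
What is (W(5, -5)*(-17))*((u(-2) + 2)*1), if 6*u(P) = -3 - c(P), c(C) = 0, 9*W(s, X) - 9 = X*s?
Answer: 136/3 ≈ 45.333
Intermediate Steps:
W(s, X) = 1 + X*s/9 (W(s, X) = 1 + (X*s)/9 = 1 + X*s/9)
u(P) = -½ (u(P) = (-3 - 1*0)/6 = (-3 + 0)/6 = (⅙)*(-3) = -½)
(W(5, -5)*(-17))*((u(-2) + 2)*1) = ((1 + (⅑)*(-5)*5)*(-17))*((-½ + 2)*1) = ((1 - 25/9)*(-17))*((3/2)*1) = -16/9*(-17)*(3/2) = (272/9)*(3/2) = 136/3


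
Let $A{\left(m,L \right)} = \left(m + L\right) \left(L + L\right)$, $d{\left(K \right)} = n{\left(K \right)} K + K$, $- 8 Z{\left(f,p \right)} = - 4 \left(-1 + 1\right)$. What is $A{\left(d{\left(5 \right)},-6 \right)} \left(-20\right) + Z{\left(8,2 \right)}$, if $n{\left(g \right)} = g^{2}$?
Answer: $29760$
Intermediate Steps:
$Z{\left(f,p \right)} = 0$ ($Z{\left(f,p \right)} = - \frac{\left(-4\right) \left(-1 + 1\right)}{8} = - \frac{\left(-4\right) 0}{8} = \left(- \frac{1}{8}\right) 0 = 0$)
$d{\left(K \right)} = K + K^{3}$ ($d{\left(K \right)} = K^{2} K + K = K^{3} + K = K + K^{3}$)
$A{\left(m,L \right)} = 2 L \left(L + m\right)$ ($A{\left(m,L \right)} = \left(L + m\right) 2 L = 2 L \left(L + m\right)$)
$A{\left(d{\left(5 \right)},-6 \right)} \left(-20\right) + Z{\left(8,2 \right)} = 2 \left(-6\right) \left(-6 + \left(5 + 5^{3}\right)\right) \left(-20\right) + 0 = 2 \left(-6\right) \left(-6 + \left(5 + 125\right)\right) \left(-20\right) + 0 = 2 \left(-6\right) \left(-6 + 130\right) \left(-20\right) + 0 = 2 \left(-6\right) 124 \left(-20\right) + 0 = \left(-1488\right) \left(-20\right) + 0 = 29760 + 0 = 29760$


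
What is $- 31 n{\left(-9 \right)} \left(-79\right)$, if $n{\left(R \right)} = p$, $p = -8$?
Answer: $-19592$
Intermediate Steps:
$n{\left(R \right)} = -8$
$- 31 n{\left(-9 \right)} \left(-79\right) = \left(-31\right) \left(-8\right) \left(-79\right) = 248 \left(-79\right) = -19592$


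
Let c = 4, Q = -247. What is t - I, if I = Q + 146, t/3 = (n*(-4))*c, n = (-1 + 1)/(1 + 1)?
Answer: 101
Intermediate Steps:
n = 0 (n = 0/2 = 0*(½) = 0)
t = 0 (t = 3*((0*(-4))*4) = 3*(0*4) = 3*0 = 0)
I = -101 (I = -247 + 146 = -101)
t - I = 0 - 1*(-101) = 0 + 101 = 101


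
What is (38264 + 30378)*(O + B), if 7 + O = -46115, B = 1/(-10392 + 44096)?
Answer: -53351853337727/16852 ≈ -3.1659e+9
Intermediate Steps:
B = 1/33704 ≈ 2.9670e-5
O = -46122 (O = -7 - 46115 = -46122)
(38264 + 30378)*(O + B) = (38264 + 30378)*(-46122 + 1/33704) = 68642*(-1554495887/33704) = -53351853337727/16852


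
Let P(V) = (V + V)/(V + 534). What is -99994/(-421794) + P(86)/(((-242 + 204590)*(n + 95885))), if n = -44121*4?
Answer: 42545578610087083/179465465783327940 ≈ 0.23707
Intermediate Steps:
P(V) = 2*V/(534 + V) (P(V) = (2*V)/(534 + V) = 2*V/(534 + V))
n = -176484
-99994/(-421794) + P(86)/(((-242 + 204590)*(n + 95885))) = -99994/(-421794) + (2*86/(534 + 86))/(((-242 + 204590)*(-176484 + 95885))) = -99994*(-1/421794) + (2*86/620)/((204348*(-80599))) = 49997/210897 + (2*86*(1/620))/(-16470244452) = 49997/210897 + (43/155)*(-1/16470244452) = 49997/210897 - 43/2552887890060 = 42545578610087083/179465465783327940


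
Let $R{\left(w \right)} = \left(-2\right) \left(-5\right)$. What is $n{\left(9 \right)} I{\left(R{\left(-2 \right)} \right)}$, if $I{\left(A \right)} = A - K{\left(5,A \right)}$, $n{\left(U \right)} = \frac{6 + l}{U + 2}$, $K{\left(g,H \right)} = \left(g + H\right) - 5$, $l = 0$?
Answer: $0$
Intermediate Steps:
$K{\left(g,H \right)} = -5 + H + g$ ($K{\left(g,H \right)} = \left(H + g\right) - 5 = -5 + H + g$)
$n{\left(U \right)} = \frac{6}{2 + U}$ ($n{\left(U \right)} = \frac{6 + 0}{U + 2} = \frac{6}{2 + U}$)
$R{\left(w \right)} = 10$
$I{\left(A \right)} = 0$ ($I{\left(A \right)} = A - \left(-5 + A + 5\right) = A - A = 0$)
$n{\left(9 \right)} I{\left(R{\left(-2 \right)} \right)} = \frac{6}{2 + 9} \cdot 0 = \frac{6}{11} \cdot 0 = 0$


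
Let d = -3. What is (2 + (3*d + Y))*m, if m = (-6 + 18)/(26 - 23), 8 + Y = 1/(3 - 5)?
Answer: -62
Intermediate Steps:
Y = -17/2 (Y = -8 + 1/(3 - 5) = -8 + 1/(-2) = -8 - 1/2 = -17/2 ≈ -8.5000)
m = 4 (m = 12/3 = 12*(1/3) = 4)
(2 + (3*d + Y))*m = (2 + (3*(-3) - 17/2))*4 = (2 + (-9 - 17/2))*4 = (2 - 35/2)*4 = -31/2*4 = -62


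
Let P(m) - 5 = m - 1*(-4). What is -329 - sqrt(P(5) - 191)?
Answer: -329 - I*sqrt(177) ≈ -329.0 - 13.304*I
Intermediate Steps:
P(m) = 9 + m (P(m) = 5 + (m - 1*(-4)) = 5 + (m + 4) = 5 + (4 + m) = 9 + m)
-329 - sqrt(P(5) - 191) = -329 - sqrt((9 + 5) - 191) = -329 - sqrt(14 - 191) = -329 - sqrt(-177) = -329 - I*sqrt(177)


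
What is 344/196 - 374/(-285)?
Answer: 42836/13965 ≈ 3.0674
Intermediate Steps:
344/196 - 374/(-285) = 344*(1/196) - 374*(-1/285) = 86/49 + 374/285 = 42836/13965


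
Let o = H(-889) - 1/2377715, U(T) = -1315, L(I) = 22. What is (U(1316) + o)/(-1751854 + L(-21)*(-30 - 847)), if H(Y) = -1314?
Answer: 1562753184/1052821291705 ≈ 0.0014843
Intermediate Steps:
o = -3124317511/2377715 (o = -1314 - 1/2377715 = -3124317511/2377715 ≈ -1314.0)
(U(1316) + o)/(-1751854 + L(-21)*(-30 - 847)) = (-1315 - 3124317511/2377715)/(-1751854 + 22*(-30 - 847)) = -6251012736/(2377715*(-1751854 + 22*(-877))) = -6251012736/(2377715*(-1751854 - 19294)) = -6251012736/2377715/(-1771148) = -6251012736/2377715*(-1/1771148) = 1562753184/1052821291705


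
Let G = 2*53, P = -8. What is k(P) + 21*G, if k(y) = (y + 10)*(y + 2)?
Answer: 2214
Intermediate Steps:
k(y) = (2 + y)*(10 + y) (k(y) = (10 + y)*(2 + y) = (2 + y)*(10 + y))
G = 106
k(P) + 21*G = (20 + (-8)² + 12*(-8)) + 21*106 = (20 + 64 - 96) + 2226 = -12 + 2226 = 2214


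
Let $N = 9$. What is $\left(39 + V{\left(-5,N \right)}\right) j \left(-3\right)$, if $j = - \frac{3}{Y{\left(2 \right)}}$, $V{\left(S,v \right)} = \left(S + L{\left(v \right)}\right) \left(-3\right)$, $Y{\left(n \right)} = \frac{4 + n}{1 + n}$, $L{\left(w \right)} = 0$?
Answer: $243$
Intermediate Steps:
$Y{\left(n \right)} = \frac{4 + n}{1 + n}$
$V{\left(S,v \right)} = - 3 S$ ($V{\left(S,v \right)} = \left(S + 0\right) \left(-3\right) = S \left(-3\right) = - 3 S$)
$j = - \frac{3}{2}$ ($j = - \frac{3}{\frac{1}{1 + 2} \left(4 + 2\right)} = - \frac{3}{\frac{1}{3} \cdot 6} = - \frac{3}{2} \approx -1.5$)
$\left(39 + V{\left(-5,N \right)}\right) j \left(-3\right) = \left(39 - -15\right) \left(\left(- \frac{3}{2}\right) \left(-3\right)\right) = \left(39 + 15\right) \frac{9}{2} = 54 \cdot \frac{9}{2} = 243$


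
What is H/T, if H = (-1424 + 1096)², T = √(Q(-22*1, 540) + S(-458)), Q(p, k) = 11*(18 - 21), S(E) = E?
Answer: -107584*I*√491/491 ≈ -4855.2*I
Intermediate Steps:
Q(p, k) = -33 (Q(p, k) = 11*(-3) = -33)
T = I*√491 (T = √(-33 - 458) = √(-491) = I*√491 ≈ 22.159*I)
H = 107584 (H = (-328)² = 107584)
H/T = 107584/((I*√491)) = 107584*(-I*√491/491) = -107584*I*√491/491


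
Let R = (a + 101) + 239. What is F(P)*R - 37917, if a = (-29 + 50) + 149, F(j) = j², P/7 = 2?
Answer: 62043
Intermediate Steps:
P = 14 (P = 7*2 = 14)
a = 170 (a = 21 + 149 = 170)
R = 510 (R = (170 + 101) + 239 = 271 + 239 = 510)
F(P)*R - 37917 = 14²*510 - 37917 = 196*510 - 37917 = 99960 - 37917 = 62043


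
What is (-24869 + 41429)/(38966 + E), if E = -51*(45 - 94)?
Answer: 3312/8293 ≈ 0.39937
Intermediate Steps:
E = 2499 (E = -51*(-49) = 2499)
(-24869 + 41429)/(38966 + E) = (-24869 + 41429)/(38966 + 2499) = 16560/41465 = 16560*(1/41465) = 3312/8293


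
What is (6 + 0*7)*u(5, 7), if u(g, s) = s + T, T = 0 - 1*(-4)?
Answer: 66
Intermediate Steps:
T = 4 (T = 0 + 4 = 4)
u(g, s) = 4 + s (u(g, s) = s + 4 = 4 + s)
(6 + 0*7)*u(5, 7) = (6 + 0*7)*(4 + 7) = (6 + 0)*11 = 6*11 = 66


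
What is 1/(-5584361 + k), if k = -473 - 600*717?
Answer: -1/6015034 ≈ -1.6625e-7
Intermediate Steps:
k = -430673 (k = -473 - 430200 = -430673)
1/(-5584361 + k) = 1/(-5584361 - 430673) = 1/(-6015034) = -1/6015034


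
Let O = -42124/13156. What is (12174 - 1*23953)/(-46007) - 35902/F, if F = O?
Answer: 5432707804395/484499717 ≈ 11213.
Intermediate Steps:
O = -10531/3289 (O = -42124*1/13156 = -10531/3289 ≈ -3.2019)
F = -10531/3289 ≈ -3.2019
(12174 - 1*23953)/(-46007) - 35902/F = (12174 - 1*23953)/(-46007) - 35902/(-10531/3289) = (12174 - 23953)*(-1/46007) - 35902*(-3289/10531) = -11779*(-1/46007) + 118081678/10531 = 11779/46007 + 118081678/10531 = 5432707804395/484499717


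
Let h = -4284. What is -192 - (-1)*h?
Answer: -4476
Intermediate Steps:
-192 - (-1)*h = -192 - (-1)*(-4284) = -192 - 1*4284 = -192 - 4284 = -4476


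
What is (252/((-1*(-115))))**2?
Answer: 63504/13225 ≈ 4.8018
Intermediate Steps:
(252/((-1*(-115))))**2 = (252/115)**2 = 63504/13225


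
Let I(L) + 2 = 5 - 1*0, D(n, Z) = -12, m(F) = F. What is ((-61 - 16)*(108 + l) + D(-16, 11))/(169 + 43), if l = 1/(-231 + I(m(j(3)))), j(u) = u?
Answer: -1898707/48336 ≈ -39.281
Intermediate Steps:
I(L) = 3 (I(L) = -2 + (5 - 1*0) = -2 + (5 + 0) = -2 + 5 = 3)
l = -1/228 (l = 1/(-231 + 3) = 1/(-228) = -1/228 ≈ -0.0043860)
((-61 - 16)*(108 + l) + D(-16, 11))/(169 + 43) = ((-61 - 16)*(108 - 1/228) - 12)/(169 + 43) = (-77*24623/228 - 12)/212 = (-1895971/228 - 12)*(1/212) = -1898707/228*1/212 = -1898707/48336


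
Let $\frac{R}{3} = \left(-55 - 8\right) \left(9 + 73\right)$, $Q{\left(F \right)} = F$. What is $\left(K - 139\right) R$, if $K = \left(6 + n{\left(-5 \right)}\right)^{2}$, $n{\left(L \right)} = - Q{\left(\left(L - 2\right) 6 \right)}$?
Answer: $-33553170$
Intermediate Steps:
$n{\left(L \right)} = 12 - 6 L$ ($n{\left(L \right)} = - \left(L - 2\right) 6 = - \left(-2 + L\right) 6 = - (-12 + 6 L) = 12 - 6 L$)
$K = 2304$ ($K = \left(6 + \left(12 - -30\right)\right)^{2} = \left(6 + \left(12 + 30\right)\right)^{2} = \left(6 + 42\right)^{2} = 48^{2} = 2304$)
$R = -15498$ ($R = 3 \left(-55 - 8\right) \left(9 + 73\right) = 3 \left(\left(-63\right) 82\right) = 3 \left(-5166\right) = -15498$)
$\left(K - 139\right) R = \left(2304 - 139\right) \left(-15498\right) = 2165 \left(-15498\right) = -33553170$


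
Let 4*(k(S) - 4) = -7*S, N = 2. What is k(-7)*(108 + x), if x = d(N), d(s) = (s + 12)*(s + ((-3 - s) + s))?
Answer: 3055/2 ≈ 1527.5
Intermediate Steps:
k(S) = 4 - 7*S/4 (k(S) = 4 + (-7*S)/4 = 4 - 7*S/4)
d(s) = (-3 + s)*(12 + s) (d(s) = (12 + s)*(s - 3) = (12 + s)*(-3 + s) = (-3 + s)*(12 + s))
x = -14 (x = -36 + 2² + 9*2 = -36 + 4 + 18 = -14)
k(-7)*(108 + x) = (4 - 7/4*(-7))*(108 - 14) = (4 + 49/4)*94 = (65/4)*94 = 3055/2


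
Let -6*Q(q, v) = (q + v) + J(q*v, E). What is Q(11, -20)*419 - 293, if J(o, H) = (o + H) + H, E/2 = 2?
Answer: 90841/6 ≈ 15140.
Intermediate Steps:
E = 4 (E = 2*2 = 4)
J(o, H) = o + 2*H (J(o, H) = (H + o) + H = o + 2*H)
Q(q, v) = -4/3 - q/6 - v/6 - q*v/6 (Q(q, v) = -((q + v) + (q*v + 2*4))/6 = -((q + v) + (q*v + 8))/6 = -((q + v) + (8 + q*v))/6 = -(8 + q + v + q*v)/6 = -4/3 - q/6 - v/6 - q*v/6)
Q(11, -20)*419 - 293 = (-4/3 - 1/6*11 - 1/6*(-20) - 1/6*11*(-20))*419 - 293 = (-4/3 - 11/6 + 10/3 + 110/3)*419 - 293 = (221/6)*419 - 293 = 92599/6 - 293 = 90841/6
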